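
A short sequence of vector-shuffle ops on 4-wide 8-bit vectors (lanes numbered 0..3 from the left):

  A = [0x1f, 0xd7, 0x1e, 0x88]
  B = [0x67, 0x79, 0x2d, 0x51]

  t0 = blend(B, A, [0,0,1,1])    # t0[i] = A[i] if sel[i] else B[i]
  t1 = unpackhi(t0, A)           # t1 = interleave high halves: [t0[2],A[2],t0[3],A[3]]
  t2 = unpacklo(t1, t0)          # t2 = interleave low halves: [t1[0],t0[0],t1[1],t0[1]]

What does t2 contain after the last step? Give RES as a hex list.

RES = [0x1e, 0x67, 0x1e, 0x79]

  t0: 67 79 1e 88
  t1: 1e 1e 88 88
  t2: 1e 67 1e 79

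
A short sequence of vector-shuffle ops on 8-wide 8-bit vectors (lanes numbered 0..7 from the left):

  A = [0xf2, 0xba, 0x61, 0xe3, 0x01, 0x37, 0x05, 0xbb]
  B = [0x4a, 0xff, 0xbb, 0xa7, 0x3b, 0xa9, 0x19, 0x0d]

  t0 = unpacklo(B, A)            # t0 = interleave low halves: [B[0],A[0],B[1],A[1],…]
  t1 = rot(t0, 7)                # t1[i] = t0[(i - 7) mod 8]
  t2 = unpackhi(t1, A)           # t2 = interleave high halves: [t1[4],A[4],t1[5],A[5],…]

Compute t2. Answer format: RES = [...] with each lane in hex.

t0 = [0x4a, 0xf2, 0xff, 0xba, 0xbb, 0x61, 0xa7, 0xe3]
t1 = [0xf2, 0xff, 0xba, 0xbb, 0x61, 0xa7, 0xe3, 0x4a]
t2 = [0x61, 0x01, 0xa7, 0x37, 0xe3, 0x05, 0x4a, 0xbb]

RES = [ 0x61  0x01  0xa7  0x37  0xe3  0x05  0x4a  0xbb ]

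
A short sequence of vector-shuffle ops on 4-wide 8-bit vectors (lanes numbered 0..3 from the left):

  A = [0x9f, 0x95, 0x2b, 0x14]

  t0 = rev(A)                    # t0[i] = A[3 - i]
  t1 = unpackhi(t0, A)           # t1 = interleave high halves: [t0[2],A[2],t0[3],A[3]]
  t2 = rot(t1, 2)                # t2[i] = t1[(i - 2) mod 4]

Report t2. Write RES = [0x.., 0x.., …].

RES = [ 0x9f  0x14  0x95  0x2b ]

→ t0 |14|2b|95|9f|
→ t1 |95|2b|9f|14|
→ t2 |9f|14|95|2b|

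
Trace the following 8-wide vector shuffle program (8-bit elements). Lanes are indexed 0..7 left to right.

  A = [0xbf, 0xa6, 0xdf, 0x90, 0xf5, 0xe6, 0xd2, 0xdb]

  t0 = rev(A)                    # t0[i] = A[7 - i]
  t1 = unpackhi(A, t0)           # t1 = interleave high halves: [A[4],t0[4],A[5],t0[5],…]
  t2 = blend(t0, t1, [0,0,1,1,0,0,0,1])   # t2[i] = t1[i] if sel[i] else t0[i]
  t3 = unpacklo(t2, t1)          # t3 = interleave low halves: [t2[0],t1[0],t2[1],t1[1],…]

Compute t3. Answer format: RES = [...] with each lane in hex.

RES = [0xdb, 0xf5, 0xd2, 0x90, 0xe6, 0xe6, 0xdf, 0xdf]

  t0: db d2 e6 f5 90 df a6 bf
  t1: f5 90 e6 df d2 a6 db bf
  t2: db d2 e6 df 90 df a6 bf
  t3: db f5 d2 90 e6 e6 df df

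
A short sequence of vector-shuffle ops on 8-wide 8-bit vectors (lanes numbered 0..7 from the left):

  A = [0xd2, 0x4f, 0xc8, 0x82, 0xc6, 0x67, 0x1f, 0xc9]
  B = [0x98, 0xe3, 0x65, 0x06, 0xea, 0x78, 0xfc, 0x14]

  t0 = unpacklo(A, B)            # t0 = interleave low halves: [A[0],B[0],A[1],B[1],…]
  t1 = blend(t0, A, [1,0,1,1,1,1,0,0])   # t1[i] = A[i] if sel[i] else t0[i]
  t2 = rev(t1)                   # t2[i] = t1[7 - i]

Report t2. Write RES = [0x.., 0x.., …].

RES = [ 0x06  0x82  0x67  0xc6  0x82  0xc8  0x98  0xd2 ]

  t0: d2 98 4f e3 c8 65 82 06
  t1: d2 98 c8 82 c6 67 82 06
  t2: 06 82 67 c6 82 c8 98 d2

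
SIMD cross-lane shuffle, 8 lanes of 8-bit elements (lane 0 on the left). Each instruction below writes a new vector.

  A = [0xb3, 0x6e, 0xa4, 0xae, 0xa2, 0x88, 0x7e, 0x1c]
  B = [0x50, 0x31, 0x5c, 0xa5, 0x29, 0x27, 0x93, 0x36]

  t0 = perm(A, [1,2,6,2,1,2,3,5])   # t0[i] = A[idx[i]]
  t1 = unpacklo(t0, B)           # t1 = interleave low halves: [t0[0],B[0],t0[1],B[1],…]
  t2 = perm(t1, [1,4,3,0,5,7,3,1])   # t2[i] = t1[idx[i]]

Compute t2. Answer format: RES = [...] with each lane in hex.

→ t0 |6e|a4|7e|a4|6e|a4|ae|88|
→ t1 |6e|50|a4|31|7e|5c|a4|a5|
→ t2 |50|7e|31|6e|5c|a5|31|50|

RES = [0x50, 0x7e, 0x31, 0x6e, 0x5c, 0xa5, 0x31, 0x50]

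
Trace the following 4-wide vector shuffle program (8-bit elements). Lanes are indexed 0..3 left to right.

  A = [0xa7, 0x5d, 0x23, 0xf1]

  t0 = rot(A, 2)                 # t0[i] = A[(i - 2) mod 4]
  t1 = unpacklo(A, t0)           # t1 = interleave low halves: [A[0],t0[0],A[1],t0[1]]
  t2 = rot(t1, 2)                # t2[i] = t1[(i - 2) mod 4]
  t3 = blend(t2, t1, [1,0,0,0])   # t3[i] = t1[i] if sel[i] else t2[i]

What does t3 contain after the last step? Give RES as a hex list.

RES = [ 0xa7  0xf1  0xa7  0x23 ]

→ t0 |23|f1|a7|5d|
→ t1 |a7|23|5d|f1|
→ t2 |5d|f1|a7|23|
→ t3 |a7|f1|a7|23|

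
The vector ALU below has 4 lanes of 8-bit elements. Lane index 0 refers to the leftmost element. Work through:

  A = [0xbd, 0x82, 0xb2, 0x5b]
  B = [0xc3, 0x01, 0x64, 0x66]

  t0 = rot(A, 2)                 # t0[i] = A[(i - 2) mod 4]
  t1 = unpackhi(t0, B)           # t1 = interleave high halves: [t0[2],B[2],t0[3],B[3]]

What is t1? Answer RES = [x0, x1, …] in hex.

  t0: b2 5b bd 82
  t1: bd 64 82 66

RES = [ 0xbd  0x64  0x82  0x66 ]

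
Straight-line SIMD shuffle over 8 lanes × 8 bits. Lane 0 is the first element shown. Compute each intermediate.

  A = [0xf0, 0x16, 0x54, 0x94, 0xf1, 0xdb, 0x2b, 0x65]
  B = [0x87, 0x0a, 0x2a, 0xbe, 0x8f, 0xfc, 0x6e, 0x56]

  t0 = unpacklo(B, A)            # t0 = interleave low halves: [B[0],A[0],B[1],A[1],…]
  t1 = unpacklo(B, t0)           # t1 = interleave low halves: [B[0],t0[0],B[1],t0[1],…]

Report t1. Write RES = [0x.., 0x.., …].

RES = [ 0x87  0x87  0x0a  0xf0  0x2a  0x0a  0xbe  0x16 ]

  t0: 87 f0 0a 16 2a 54 be 94
  t1: 87 87 0a f0 2a 0a be 16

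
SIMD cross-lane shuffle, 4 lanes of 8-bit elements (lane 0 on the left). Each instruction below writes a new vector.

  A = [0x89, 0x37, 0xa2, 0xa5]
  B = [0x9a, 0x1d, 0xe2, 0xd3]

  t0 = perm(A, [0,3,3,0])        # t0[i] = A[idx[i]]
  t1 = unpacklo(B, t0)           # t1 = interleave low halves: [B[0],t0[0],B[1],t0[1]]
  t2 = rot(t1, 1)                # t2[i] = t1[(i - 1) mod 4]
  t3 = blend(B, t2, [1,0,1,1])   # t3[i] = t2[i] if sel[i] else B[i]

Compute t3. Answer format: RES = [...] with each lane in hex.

RES = [0xa5, 0x1d, 0x89, 0x1d]

t0 = [0x89, 0xa5, 0xa5, 0x89]
t1 = [0x9a, 0x89, 0x1d, 0xa5]
t2 = [0xa5, 0x9a, 0x89, 0x1d]
t3 = [0xa5, 0x1d, 0x89, 0x1d]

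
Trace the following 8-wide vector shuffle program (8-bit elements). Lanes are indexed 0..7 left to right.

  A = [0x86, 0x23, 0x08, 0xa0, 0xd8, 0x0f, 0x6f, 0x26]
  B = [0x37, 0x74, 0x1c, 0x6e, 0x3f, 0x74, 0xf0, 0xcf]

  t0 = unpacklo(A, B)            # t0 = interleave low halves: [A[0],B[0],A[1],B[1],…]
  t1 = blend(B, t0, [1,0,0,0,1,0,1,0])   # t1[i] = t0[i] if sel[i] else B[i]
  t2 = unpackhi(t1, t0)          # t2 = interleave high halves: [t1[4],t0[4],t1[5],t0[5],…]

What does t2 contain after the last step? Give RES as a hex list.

t0 = [0x86, 0x37, 0x23, 0x74, 0x08, 0x1c, 0xa0, 0x6e]
t1 = [0x86, 0x74, 0x1c, 0x6e, 0x08, 0x74, 0xa0, 0xcf]
t2 = [0x08, 0x08, 0x74, 0x1c, 0xa0, 0xa0, 0xcf, 0x6e]

RES = [ 0x08  0x08  0x74  0x1c  0xa0  0xa0  0xcf  0x6e ]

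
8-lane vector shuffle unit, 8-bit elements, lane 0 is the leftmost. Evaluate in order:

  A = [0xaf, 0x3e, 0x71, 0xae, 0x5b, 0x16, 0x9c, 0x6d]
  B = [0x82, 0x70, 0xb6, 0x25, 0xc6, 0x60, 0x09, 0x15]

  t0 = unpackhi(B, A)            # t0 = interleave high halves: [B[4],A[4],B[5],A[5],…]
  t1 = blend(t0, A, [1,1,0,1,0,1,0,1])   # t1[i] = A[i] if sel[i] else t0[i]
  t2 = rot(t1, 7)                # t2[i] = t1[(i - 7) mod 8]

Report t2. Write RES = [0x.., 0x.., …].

t0 = [0xc6, 0x5b, 0x60, 0x16, 0x09, 0x9c, 0x15, 0x6d]
t1 = [0xaf, 0x3e, 0x60, 0xae, 0x09, 0x16, 0x15, 0x6d]
t2 = [0x3e, 0x60, 0xae, 0x09, 0x16, 0x15, 0x6d, 0xaf]

RES = [ 0x3e  0x60  0xae  0x09  0x16  0x15  0x6d  0xaf ]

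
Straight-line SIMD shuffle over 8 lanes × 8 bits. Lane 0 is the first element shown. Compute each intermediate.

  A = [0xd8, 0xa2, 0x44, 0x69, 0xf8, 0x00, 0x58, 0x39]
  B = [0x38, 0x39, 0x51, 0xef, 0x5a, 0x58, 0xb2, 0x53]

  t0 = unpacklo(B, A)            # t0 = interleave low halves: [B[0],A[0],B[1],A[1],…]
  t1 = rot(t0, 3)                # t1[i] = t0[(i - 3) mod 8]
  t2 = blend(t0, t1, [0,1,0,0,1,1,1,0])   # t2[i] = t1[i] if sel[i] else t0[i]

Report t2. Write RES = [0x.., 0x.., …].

RES = [0x38, 0xef, 0x39, 0xa2, 0xd8, 0x39, 0xa2, 0x69]

→ t0 |38|d8|39|a2|51|44|ef|69|
→ t1 |44|ef|69|38|d8|39|a2|51|
→ t2 |38|ef|39|a2|d8|39|a2|69|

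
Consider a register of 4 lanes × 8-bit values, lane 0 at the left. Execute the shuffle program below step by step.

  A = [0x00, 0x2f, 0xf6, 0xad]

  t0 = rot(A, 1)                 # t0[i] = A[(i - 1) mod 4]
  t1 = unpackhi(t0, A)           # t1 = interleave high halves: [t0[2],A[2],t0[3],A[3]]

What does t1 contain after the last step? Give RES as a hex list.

t0 = [0xad, 0x00, 0x2f, 0xf6]
t1 = [0x2f, 0xf6, 0xf6, 0xad]

RES = [0x2f, 0xf6, 0xf6, 0xad]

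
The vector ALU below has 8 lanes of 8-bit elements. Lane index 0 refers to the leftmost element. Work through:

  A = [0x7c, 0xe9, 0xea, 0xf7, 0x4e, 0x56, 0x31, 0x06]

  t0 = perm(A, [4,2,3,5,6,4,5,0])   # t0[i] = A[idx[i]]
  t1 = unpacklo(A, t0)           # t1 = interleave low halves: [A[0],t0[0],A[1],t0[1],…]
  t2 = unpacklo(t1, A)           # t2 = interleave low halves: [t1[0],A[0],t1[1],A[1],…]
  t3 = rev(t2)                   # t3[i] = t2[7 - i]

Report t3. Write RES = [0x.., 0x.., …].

RES = [0xf7, 0xea, 0xea, 0xe9, 0xe9, 0x4e, 0x7c, 0x7c]

→ t0 |4e|ea|f7|56|31|4e|56|7c|
→ t1 |7c|4e|e9|ea|ea|f7|f7|56|
→ t2 |7c|7c|4e|e9|e9|ea|ea|f7|
→ t3 |f7|ea|ea|e9|e9|4e|7c|7c|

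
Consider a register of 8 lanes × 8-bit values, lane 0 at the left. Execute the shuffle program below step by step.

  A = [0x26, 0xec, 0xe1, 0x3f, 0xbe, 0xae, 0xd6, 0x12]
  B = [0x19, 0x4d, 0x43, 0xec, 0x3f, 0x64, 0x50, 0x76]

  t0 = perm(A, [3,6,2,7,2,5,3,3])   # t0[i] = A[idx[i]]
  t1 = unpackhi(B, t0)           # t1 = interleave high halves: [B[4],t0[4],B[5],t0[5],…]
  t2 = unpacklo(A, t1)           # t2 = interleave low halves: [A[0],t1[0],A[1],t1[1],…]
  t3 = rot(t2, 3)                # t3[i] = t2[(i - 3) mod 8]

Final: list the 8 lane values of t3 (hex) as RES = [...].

RES = [ 0x64  0x3f  0xae  0x26  0x3f  0xec  0xe1  0xe1 ]

t0 = [0x3f, 0xd6, 0xe1, 0x12, 0xe1, 0xae, 0x3f, 0x3f]
t1 = [0x3f, 0xe1, 0x64, 0xae, 0x50, 0x3f, 0x76, 0x3f]
t2 = [0x26, 0x3f, 0xec, 0xe1, 0xe1, 0x64, 0x3f, 0xae]
t3 = [0x64, 0x3f, 0xae, 0x26, 0x3f, 0xec, 0xe1, 0xe1]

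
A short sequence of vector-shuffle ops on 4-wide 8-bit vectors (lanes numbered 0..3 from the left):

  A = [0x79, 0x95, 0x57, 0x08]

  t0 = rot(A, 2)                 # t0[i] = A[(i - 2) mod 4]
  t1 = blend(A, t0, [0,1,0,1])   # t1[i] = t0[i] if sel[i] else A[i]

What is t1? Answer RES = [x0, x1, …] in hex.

RES = [0x79, 0x08, 0x57, 0x95]

→ t0 |57|08|79|95|
→ t1 |79|08|57|95|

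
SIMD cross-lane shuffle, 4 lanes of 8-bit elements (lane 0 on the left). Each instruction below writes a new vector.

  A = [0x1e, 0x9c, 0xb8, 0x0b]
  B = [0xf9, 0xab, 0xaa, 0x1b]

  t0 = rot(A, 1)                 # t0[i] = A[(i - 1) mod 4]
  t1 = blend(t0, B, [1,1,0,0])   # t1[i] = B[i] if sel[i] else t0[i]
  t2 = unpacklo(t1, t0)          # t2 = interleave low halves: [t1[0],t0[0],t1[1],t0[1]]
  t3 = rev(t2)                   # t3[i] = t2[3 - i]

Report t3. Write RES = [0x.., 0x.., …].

t0 = [0x0b, 0x1e, 0x9c, 0xb8]
t1 = [0xf9, 0xab, 0x9c, 0xb8]
t2 = [0xf9, 0x0b, 0xab, 0x1e]
t3 = [0x1e, 0xab, 0x0b, 0xf9]

RES = [ 0x1e  0xab  0x0b  0xf9 ]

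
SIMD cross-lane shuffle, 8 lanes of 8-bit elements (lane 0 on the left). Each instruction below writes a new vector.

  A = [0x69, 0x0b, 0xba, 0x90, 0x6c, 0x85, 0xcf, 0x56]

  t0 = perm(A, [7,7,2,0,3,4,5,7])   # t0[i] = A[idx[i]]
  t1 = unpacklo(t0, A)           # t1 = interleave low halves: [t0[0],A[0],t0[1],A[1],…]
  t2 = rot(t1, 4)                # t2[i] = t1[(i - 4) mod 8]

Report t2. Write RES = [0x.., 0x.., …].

t0 = [0x56, 0x56, 0xba, 0x69, 0x90, 0x6c, 0x85, 0x56]
t1 = [0x56, 0x69, 0x56, 0x0b, 0xba, 0xba, 0x69, 0x90]
t2 = [0xba, 0xba, 0x69, 0x90, 0x56, 0x69, 0x56, 0x0b]

RES = [0xba, 0xba, 0x69, 0x90, 0x56, 0x69, 0x56, 0x0b]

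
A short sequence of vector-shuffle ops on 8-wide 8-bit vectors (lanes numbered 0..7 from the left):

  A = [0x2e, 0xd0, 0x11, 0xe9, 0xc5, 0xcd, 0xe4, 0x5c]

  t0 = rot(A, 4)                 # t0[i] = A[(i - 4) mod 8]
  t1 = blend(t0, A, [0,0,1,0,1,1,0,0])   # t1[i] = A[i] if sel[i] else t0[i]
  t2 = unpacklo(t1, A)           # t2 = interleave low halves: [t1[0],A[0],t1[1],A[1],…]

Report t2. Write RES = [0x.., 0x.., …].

RES = [ 0xc5  0x2e  0xcd  0xd0  0x11  0x11  0x5c  0xe9 ]

  t0: c5 cd e4 5c 2e d0 11 e9
  t1: c5 cd 11 5c c5 cd 11 e9
  t2: c5 2e cd d0 11 11 5c e9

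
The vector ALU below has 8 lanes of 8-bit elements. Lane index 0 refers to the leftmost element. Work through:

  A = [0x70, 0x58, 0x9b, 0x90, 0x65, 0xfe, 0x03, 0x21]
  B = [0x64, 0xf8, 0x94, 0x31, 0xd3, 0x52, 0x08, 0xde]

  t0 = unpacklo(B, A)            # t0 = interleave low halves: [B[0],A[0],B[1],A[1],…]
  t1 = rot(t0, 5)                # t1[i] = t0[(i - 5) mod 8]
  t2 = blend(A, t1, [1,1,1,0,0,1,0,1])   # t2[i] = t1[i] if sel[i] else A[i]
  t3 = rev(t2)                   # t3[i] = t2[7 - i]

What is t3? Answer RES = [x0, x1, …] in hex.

RES = [ 0xf8  0x03  0x64  0x65  0x90  0x9b  0x94  0x58 ]

t0 = [0x64, 0x70, 0xf8, 0x58, 0x94, 0x9b, 0x31, 0x90]
t1 = [0x58, 0x94, 0x9b, 0x31, 0x90, 0x64, 0x70, 0xf8]
t2 = [0x58, 0x94, 0x9b, 0x90, 0x65, 0x64, 0x03, 0xf8]
t3 = [0xf8, 0x03, 0x64, 0x65, 0x90, 0x9b, 0x94, 0x58]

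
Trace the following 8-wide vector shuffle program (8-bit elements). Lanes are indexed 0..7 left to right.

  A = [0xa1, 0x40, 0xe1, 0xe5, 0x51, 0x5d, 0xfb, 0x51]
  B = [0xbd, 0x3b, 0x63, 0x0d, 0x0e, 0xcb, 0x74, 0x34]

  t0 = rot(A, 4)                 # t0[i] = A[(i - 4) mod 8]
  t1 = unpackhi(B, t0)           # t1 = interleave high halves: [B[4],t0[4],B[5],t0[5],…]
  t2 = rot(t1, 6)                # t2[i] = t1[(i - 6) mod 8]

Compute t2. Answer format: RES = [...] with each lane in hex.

RES = [0xcb, 0x40, 0x74, 0xe1, 0x34, 0xe5, 0x0e, 0xa1]

  t0: 51 5d fb 51 a1 40 e1 e5
  t1: 0e a1 cb 40 74 e1 34 e5
  t2: cb 40 74 e1 34 e5 0e a1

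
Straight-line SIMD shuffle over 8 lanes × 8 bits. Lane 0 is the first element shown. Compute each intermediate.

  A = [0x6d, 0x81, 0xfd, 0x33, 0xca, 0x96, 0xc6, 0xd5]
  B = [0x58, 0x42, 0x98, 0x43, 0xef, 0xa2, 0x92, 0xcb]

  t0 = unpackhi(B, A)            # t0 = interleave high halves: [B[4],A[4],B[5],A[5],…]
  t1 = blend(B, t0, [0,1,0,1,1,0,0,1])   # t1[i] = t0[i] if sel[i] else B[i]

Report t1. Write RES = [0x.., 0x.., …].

→ t0 |ef|ca|a2|96|92|c6|cb|d5|
→ t1 |58|ca|98|96|92|a2|92|d5|

RES = [0x58, 0xca, 0x98, 0x96, 0x92, 0xa2, 0x92, 0xd5]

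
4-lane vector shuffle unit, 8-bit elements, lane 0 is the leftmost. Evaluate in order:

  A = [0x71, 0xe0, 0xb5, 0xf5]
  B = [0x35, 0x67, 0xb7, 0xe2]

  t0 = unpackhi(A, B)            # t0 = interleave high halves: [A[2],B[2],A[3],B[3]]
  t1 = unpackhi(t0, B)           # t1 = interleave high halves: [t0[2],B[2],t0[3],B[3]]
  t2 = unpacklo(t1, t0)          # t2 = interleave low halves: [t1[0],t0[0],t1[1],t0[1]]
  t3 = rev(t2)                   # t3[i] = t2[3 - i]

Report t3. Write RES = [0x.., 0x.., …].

t0 = [0xb5, 0xb7, 0xf5, 0xe2]
t1 = [0xf5, 0xb7, 0xe2, 0xe2]
t2 = [0xf5, 0xb5, 0xb7, 0xb7]
t3 = [0xb7, 0xb7, 0xb5, 0xf5]

RES = [ 0xb7  0xb7  0xb5  0xf5 ]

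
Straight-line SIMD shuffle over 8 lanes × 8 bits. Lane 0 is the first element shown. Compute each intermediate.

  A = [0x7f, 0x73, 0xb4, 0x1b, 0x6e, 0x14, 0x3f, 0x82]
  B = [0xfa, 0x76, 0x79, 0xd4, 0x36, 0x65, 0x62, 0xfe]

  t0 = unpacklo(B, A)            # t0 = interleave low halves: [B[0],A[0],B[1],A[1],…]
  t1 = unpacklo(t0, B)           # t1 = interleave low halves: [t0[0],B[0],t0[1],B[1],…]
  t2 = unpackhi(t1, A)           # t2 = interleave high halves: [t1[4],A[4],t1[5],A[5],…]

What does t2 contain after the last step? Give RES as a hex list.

RES = [ 0x76  0x6e  0x79  0x14  0x73  0x3f  0xd4  0x82 ]

→ t0 |fa|7f|76|73|79|b4|d4|1b|
→ t1 |fa|fa|7f|76|76|79|73|d4|
→ t2 |76|6e|79|14|73|3f|d4|82|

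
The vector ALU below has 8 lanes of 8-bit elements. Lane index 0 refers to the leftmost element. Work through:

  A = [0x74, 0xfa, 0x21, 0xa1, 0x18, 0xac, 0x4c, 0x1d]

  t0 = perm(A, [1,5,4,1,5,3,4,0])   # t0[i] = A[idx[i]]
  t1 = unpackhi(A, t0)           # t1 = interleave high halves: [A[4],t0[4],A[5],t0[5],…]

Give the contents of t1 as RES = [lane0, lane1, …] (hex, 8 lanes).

RES = [ 0x18  0xac  0xac  0xa1  0x4c  0x18  0x1d  0x74 ]

  t0: fa ac 18 fa ac a1 18 74
  t1: 18 ac ac a1 4c 18 1d 74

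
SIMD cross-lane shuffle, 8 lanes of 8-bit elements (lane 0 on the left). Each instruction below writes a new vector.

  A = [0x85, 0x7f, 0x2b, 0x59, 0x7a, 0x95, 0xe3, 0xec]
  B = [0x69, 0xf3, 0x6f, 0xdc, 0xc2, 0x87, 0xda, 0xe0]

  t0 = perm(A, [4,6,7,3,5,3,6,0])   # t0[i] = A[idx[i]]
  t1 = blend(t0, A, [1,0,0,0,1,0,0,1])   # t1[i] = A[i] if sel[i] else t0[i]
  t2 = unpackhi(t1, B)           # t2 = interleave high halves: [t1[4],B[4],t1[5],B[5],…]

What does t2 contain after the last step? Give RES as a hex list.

RES = [0x7a, 0xc2, 0x59, 0x87, 0xe3, 0xda, 0xec, 0xe0]

t0 = [0x7a, 0xe3, 0xec, 0x59, 0x95, 0x59, 0xe3, 0x85]
t1 = [0x85, 0xe3, 0xec, 0x59, 0x7a, 0x59, 0xe3, 0xec]
t2 = [0x7a, 0xc2, 0x59, 0x87, 0xe3, 0xda, 0xec, 0xe0]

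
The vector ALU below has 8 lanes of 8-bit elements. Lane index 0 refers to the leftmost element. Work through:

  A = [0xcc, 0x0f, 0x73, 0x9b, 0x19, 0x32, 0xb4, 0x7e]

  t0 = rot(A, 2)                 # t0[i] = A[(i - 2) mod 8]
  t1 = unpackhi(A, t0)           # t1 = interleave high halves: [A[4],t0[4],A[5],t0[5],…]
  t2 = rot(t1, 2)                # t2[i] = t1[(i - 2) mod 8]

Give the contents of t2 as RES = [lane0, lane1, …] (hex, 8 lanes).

t0 = [0xb4, 0x7e, 0xcc, 0x0f, 0x73, 0x9b, 0x19, 0x32]
t1 = [0x19, 0x73, 0x32, 0x9b, 0xb4, 0x19, 0x7e, 0x32]
t2 = [0x7e, 0x32, 0x19, 0x73, 0x32, 0x9b, 0xb4, 0x19]

RES = [ 0x7e  0x32  0x19  0x73  0x32  0x9b  0xb4  0x19 ]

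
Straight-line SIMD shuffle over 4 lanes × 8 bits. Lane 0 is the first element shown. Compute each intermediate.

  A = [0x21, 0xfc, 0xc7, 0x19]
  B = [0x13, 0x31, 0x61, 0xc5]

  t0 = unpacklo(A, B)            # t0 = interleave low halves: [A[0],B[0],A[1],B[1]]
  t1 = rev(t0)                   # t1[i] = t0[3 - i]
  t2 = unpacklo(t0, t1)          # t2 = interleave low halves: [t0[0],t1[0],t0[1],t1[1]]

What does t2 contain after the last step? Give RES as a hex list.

t0 = [0x21, 0x13, 0xfc, 0x31]
t1 = [0x31, 0xfc, 0x13, 0x21]
t2 = [0x21, 0x31, 0x13, 0xfc]

RES = [ 0x21  0x31  0x13  0xfc ]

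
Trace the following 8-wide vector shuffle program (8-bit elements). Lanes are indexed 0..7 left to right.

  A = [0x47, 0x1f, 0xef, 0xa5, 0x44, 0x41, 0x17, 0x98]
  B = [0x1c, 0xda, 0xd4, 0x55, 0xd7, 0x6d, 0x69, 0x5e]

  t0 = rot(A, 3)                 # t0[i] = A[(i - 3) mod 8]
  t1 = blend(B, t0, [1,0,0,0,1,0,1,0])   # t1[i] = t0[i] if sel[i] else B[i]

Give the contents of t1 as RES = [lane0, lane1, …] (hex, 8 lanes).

t0 = [0x41, 0x17, 0x98, 0x47, 0x1f, 0xef, 0xa5, 0x44]
t1 = [0x41, 0xda, 0xd4, 0x55, 0x1f, 0x6d, 0xa5, 0x5e]

RES = [0x41, 0xda, 0xd4, 0x55, 0x1f, 0x6d, 0xa5, 0x5e]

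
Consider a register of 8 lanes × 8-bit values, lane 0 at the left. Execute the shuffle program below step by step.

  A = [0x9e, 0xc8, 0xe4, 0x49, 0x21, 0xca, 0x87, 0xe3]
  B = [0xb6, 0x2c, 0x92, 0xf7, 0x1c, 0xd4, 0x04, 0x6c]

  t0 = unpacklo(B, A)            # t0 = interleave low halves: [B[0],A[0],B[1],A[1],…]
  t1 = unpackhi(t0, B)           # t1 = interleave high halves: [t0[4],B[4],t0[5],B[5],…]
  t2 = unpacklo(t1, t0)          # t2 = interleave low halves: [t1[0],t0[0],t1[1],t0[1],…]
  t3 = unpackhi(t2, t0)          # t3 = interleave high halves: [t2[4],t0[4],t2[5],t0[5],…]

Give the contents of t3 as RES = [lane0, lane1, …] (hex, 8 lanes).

RES = [ 0xe4  0x92  0x2c  0xe4  0xd4  0xf7  0xc8  0x49 ]

t0 = [0xb6, 0x9e, 0x2c, 0xc8, 0x92, 0xe4, 0xf7, 0x49]
t1 = [0x92, 0x1c, 0xe4, 0xd4, 0xf7, 0x04, 0x49, 0x6c]
t2 = [0x92, 0xb6, 0x1c, 0x9e, 0xe4, 0x2c, 0xd4, 0xc8]
t3 = [0xe4, 0x92, 0x2c, 0xe4, 0xd4, 0xf7, 0xc8, 0x49]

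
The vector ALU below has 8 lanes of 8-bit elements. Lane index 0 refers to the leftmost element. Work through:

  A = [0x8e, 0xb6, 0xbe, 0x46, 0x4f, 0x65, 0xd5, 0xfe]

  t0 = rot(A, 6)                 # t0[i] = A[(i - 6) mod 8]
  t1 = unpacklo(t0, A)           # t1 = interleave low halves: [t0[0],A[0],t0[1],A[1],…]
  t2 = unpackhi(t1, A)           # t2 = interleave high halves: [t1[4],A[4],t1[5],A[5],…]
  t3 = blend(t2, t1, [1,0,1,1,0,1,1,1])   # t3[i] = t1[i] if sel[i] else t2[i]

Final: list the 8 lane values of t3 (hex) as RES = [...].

RES = [0xbe, 0x4f, 0x46, 0xb6, 0x65, 0xbe, 0x65, 0x46]

t0 = [0xbe, 0x46, 0x4f, 0x65, 0xd5, 0xfe, 0x8e, 0xb6]
t1 = [0xbe, 0x8e, 0x46, 0xb6, 0x4f, 0xbe, 0x65, 0x46]
t2 = [0x4f, 0x4f, 0xbe, 0x65, 0x65, 0xd5, 0x46, 0xfe]
t3 = [0xbe, 0x4f, 0x46, 0xb6, 0x65, 0xbe, 0x65, 0x46]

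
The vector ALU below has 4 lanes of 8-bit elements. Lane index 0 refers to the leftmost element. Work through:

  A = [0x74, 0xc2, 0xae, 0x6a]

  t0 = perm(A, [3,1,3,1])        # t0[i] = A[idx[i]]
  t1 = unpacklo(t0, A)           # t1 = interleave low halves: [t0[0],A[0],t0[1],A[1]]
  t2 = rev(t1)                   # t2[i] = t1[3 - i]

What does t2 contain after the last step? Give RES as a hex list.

RES = [0xc2, 0xc2, 0x74, 0x6a]

→ t0 |6a|c2|6a|c2|
→ t1 |6a|74|c2|c2|
→ t2 |c2|c2|74|6a|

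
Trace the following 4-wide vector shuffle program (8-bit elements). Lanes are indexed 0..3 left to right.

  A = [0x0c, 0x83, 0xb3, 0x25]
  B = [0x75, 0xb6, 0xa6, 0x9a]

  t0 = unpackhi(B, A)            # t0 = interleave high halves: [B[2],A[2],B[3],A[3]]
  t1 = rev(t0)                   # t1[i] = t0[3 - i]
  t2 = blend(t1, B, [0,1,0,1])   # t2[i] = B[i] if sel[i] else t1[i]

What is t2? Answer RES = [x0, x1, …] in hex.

RES = [0x25, 0xb6, 0xb3, 0x9a]

→ t0 |a6|b3|9a|25|
→ t1 |25|9a|b3|a6|
→ t2 |25|b6|b3|9a|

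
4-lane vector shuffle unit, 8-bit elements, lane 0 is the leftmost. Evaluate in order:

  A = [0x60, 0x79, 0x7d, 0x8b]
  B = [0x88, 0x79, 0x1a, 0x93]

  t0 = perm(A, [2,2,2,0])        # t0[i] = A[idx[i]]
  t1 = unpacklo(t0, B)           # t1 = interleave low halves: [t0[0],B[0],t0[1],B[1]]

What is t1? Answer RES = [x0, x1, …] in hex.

RES = [0x7d, 0x88, 0x7d, 0x79]

→ t0 |7d|7d|7d|60|
→ t1 |7d|88|7d|79|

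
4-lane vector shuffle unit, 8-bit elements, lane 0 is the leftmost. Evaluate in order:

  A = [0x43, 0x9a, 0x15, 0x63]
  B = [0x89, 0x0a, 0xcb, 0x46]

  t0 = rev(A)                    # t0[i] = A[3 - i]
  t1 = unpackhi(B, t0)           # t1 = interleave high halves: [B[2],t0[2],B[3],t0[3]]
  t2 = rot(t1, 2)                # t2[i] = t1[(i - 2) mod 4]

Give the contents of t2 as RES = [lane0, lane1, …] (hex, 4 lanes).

RES = [0x46, 0x43, 0xcb, 0x9a]

  t0: 63 15 9a 43
  t1: cb 9a 46 43
  t2: 46 43 cb 9a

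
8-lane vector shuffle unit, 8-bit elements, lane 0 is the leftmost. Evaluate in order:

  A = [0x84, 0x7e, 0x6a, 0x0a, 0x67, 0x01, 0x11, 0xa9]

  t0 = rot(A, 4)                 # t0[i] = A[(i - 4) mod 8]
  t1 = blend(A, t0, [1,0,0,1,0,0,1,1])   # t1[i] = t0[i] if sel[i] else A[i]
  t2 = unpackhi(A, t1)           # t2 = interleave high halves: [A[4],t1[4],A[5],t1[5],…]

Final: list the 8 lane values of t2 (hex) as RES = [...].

→ t0 |67|01|11|a9|84|7e|6a|0a|
→ t1 |67|7e|6a|a9|67|01|6a|0a|
→ t2 |67|67|01|01|11|6a|a9|0a|

RES = [ 0x67  0x67  0x01  0x01  0x11  0x6a  0xa9  0x0a ]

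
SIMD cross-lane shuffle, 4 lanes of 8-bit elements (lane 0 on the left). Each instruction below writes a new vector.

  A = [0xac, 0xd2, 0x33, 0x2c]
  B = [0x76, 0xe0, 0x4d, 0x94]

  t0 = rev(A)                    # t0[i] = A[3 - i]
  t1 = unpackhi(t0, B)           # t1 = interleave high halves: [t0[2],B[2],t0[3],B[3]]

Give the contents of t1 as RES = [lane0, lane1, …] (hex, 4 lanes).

t0 = [0x2c, 0x33, 0xd2, 0xac]
t1 = [0xd2, 0x4d, 0xac, 0x94]

RES = [ 0xd2  0x4d  0xac  0x94 ]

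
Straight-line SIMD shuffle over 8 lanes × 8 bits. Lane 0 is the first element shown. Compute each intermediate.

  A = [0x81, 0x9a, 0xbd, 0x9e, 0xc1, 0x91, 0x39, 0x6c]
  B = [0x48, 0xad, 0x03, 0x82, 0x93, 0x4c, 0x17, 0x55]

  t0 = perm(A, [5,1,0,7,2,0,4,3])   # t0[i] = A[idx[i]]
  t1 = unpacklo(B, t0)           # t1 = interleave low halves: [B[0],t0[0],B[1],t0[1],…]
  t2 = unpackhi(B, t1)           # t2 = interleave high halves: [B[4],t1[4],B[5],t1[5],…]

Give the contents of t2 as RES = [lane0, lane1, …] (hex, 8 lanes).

→ t0 |91|9a|81|6c|bd|81|c1|9e|
→ t1 |48|91|ad|9a|03|81|82|6c|
→ t2 |93|03|4c|81|17|82|55|6c|

RES = [ 0x93  0x03  0x4c  0x81  0x17  0x82  0x55  0x6c ]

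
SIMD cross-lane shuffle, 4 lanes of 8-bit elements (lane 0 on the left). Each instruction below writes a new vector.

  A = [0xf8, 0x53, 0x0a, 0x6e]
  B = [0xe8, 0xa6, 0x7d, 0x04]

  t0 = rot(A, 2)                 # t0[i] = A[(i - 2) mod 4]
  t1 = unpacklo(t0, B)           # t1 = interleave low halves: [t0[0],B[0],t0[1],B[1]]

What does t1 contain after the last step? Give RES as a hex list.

RES = [ 0x0a  0xe8  0x6e  0xa6 ]

t0 = [0x0a, 0x6e, 0xf8, 0x53]
t1 = [0x0a, 0xe8, 0x6e, 0xa6]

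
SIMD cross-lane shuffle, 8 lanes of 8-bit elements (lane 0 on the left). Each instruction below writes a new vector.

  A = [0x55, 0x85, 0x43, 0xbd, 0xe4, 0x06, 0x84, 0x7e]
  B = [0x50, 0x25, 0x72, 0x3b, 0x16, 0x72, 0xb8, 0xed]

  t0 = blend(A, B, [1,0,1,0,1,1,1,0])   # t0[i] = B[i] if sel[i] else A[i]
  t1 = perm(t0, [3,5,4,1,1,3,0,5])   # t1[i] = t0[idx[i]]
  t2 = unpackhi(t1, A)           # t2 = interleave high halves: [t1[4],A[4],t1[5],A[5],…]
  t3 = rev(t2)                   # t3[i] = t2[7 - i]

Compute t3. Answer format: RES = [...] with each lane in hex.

RES = [ 0x7e  0x72  0x84  0x50  0x06  0xbd  0xe4  0x85 ]

t0 = [0x50, 0x85, 0x72, 0xbd, 0x16, 0x72, 0xb8, 0x7e]
t1 = [0xbd, 0x72, 0x16, 0x85, 0x85, 0xbd, 0x50, 0x72]
t2 = [0x85, 0xe4, 0xbd, 0x06, 0x50, 0x84, 0x72, 0x7e]
t3 = [0x7e, 0x72, 0x84, 0x50, 0x06, 0xbd, 0xe4, 0x85]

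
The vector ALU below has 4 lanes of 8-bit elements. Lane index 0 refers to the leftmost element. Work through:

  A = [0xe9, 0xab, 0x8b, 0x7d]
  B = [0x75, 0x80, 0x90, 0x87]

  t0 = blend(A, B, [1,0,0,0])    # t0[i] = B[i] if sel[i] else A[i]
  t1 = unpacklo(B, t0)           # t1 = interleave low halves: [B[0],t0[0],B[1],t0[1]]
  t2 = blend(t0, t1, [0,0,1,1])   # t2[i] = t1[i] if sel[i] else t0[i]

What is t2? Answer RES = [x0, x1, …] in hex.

  t0: 75 ab 8b 7d
  t1: 75 75 80 ab
  t2: 75 ab 80 ab

RES = [0x75, 0xab, 0x80, 0xab]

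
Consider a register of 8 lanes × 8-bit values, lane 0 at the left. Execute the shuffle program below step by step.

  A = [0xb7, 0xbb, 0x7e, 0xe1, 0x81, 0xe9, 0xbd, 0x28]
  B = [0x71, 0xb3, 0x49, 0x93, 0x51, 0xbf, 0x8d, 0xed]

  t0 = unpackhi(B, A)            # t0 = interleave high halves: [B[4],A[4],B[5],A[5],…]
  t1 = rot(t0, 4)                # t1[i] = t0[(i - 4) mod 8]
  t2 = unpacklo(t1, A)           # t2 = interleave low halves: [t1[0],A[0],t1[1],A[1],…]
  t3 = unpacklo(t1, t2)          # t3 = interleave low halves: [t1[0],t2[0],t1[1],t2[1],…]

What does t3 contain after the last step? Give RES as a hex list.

RES = [0x8d, 0x8d, 0xbd, 0xb7, 0xed, 0xbd, 0x28, 0xbb]

  t0: 51 81 bf e9 8d bd ed 28
  t1: 8d bd ed 28 51 81 bf e9
  t2: 8d b7 bd bb ed 7e 28 e1
  t3: 8d 8d bd b7 ed bd 28 bb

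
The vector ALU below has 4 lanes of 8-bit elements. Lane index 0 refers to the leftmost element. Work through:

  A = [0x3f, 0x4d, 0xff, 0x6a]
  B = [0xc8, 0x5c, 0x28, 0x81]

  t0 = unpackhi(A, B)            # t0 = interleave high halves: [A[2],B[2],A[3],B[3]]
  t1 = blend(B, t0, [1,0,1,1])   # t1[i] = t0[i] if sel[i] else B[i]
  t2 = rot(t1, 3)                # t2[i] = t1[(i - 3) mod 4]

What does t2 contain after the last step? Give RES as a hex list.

→ t0 |ff|28|6a|81|
→ t1 |ff|5c|6a|81|
→ t2 |5c|6a|81|ff|

RES = [ 0x5c  0x6a  0x81  0xff ]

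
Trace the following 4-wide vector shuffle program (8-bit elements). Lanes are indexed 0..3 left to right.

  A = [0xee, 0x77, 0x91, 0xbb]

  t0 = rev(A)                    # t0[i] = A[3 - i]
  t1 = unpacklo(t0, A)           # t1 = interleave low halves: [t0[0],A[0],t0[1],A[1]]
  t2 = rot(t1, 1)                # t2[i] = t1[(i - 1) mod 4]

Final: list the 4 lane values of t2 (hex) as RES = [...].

t0 = [0xbb, 0x91, 0x77, 0xee]
t1 = [0xbb, 0xee, 0x91, 0x77]
t2 = [0x77, 0xbb, 0xee, 0x91]

RES = [ 0x77  0xbb  0xee  0x91 ]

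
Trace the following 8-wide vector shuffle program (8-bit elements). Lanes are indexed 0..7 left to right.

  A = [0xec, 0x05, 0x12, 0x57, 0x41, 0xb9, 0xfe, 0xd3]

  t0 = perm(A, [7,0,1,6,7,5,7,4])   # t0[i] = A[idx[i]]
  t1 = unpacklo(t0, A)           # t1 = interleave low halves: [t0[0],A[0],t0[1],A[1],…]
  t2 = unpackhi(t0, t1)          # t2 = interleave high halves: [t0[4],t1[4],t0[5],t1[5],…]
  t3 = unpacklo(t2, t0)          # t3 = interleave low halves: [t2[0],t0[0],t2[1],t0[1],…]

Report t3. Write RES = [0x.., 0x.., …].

t0 = [0xd3, 0xec, 0x05, 0xfe, 0xd3, 0xb9, 0xd3, 0x41]
t1 = [0xd3, 0xec, 0xec, 0x05, 0x05, 0x12, 0xfe, 0x57]
t2 = [0xd3, 0x05, 0xb9, 0x12, 0xd3, 0xfe, 0x41, 0x57]
t3 = [0xd3, 0xd3, 0x05, 0xec, 0xb9, 0x05, 0x12, 0xfe]

RES = [0xd3, 0xd3, 0x05, 0xec, 0xb9, 0x05, 0x12, 0xfe]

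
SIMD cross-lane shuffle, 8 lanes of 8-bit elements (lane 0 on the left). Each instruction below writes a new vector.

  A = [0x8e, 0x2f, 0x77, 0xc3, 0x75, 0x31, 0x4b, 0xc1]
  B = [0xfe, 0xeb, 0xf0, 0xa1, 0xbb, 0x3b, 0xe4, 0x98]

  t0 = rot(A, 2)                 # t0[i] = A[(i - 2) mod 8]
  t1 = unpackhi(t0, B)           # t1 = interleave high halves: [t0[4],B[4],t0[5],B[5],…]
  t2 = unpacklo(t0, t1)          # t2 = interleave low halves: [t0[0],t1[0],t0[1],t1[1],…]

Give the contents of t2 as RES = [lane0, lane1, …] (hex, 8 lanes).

  t0: 4b c1 8e 2f 77 c3 75 31
  t1: 77 bb c3 3b 75 e4 31 98
  t2: 4b 77 c1 bb 8e c3 2f 3b

RES = [0x4b, 0x77, 0xc1, 0xbb, 0x8e, 0xc3, 0x2f, 0x3b]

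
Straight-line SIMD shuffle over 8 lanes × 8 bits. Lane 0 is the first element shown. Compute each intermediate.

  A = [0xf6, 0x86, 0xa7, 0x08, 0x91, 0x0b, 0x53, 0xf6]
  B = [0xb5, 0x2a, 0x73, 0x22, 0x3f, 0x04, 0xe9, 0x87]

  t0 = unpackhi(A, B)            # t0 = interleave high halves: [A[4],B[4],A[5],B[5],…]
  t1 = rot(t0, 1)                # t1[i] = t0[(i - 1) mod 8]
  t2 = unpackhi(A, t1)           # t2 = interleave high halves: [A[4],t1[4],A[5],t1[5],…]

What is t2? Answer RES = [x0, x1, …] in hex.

t0 = [0x91, 0x3f, 0x0b, 0x04, 0x53, 0xe9, 0xf6, 0x87]
t1 = [0x87, 0x91, 0x3f, 0x0b, 0x04, 0x53, 0xe9, 0xf6]
t2 = [0x91, 0x04, 0x0b, 0x53, 0x53, 0xe9, 0xf6, 0xf6]

RES = [0x91, 0x04, 0x0b, 0x53, 0x53, 0xe9, 0xf6, 0xf6]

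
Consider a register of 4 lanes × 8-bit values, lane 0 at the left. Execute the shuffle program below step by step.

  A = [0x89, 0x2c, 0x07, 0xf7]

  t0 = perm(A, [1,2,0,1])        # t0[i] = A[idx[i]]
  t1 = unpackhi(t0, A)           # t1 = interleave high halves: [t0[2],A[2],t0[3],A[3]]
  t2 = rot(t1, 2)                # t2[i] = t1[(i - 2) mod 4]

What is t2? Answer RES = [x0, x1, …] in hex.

RES = [0x2c, 0xf7, 0x89, 0x07]

t0 = [0x2c, 0x07, 0x89, 0x2c]
t1 = [0x89, 0x07, 0x2c, 0xf7]
t2 = [0x2c, 0xf7, 0x89, 0x07]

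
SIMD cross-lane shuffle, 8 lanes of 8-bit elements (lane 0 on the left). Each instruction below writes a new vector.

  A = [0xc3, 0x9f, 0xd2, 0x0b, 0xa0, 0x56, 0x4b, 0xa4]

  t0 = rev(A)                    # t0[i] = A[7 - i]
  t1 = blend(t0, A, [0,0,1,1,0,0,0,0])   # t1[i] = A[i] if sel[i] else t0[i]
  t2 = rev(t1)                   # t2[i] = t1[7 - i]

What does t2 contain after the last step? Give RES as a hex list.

t0 = [0xa4, 0x4b, 0x56, 0xa0, 0x0b, 0xd2, 0x9f, 0xc3]
t1 = [0xa4, 0x4b, 0xd2, 0x0b, 0x0b, 0xd2, 0x9f, 0xc3]
t2 = [0xc3, 0x9f, 0xd2, 0x0b, 0x0b, 0xd2, 0x4b, 0xa4]

RES = [0xc3, 0x9f, 0xd2, 0x0b, 0x0b, 0xd2, 0x4b, 0xa4]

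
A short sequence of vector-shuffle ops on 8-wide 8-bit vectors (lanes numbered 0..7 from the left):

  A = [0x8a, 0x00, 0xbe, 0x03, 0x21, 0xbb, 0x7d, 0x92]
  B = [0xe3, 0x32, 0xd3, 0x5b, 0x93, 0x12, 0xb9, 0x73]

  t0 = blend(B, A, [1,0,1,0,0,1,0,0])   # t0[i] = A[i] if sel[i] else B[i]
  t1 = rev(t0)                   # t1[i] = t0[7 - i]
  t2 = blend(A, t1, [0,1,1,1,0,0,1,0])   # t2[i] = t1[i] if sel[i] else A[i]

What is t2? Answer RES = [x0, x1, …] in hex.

RES = [ 0x8a  0xb9  0xbb  0x93  0x21  0xbb  0x32  0x92 ]

  t0: 8a 32 be 5b 93 bb b9 73
  t1: 73 b9 bb 93 5b be 32 8a
  t2: 8a b9 bb 93 21 bb 32 92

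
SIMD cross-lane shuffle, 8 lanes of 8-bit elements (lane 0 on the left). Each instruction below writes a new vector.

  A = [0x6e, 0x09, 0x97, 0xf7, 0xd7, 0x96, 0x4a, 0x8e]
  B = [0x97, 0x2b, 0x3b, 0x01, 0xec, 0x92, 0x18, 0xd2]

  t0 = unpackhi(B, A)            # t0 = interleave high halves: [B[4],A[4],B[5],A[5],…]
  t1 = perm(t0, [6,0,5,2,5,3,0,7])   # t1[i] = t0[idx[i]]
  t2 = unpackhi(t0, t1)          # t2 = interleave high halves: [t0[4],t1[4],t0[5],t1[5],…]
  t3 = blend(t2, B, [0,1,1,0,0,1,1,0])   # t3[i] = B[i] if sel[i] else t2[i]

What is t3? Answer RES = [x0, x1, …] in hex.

RES = [ 0x18  0x2b  0x3b  0x96  0xd2  0x92  0x18  0x8e ]

→ t0 |ec|d7|92|96|18|4a|d2|8e|
→ t1 |d2|ec|4a|92|4a|96|ec|8e|
→ t2 |18|4a|4a|96|d2|ec|8e|8e|
→ t3 |18|2b|3b|96|d2|92|18|8e|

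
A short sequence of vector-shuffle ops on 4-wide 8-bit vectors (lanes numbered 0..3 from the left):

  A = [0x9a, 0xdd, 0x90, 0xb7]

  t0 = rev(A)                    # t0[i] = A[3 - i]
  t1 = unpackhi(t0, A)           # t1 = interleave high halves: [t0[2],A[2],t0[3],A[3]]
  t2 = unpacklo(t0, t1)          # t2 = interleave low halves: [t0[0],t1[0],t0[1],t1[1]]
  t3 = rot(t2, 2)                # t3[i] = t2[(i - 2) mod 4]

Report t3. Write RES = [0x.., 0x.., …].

RES = [0x90, 0x90, 0xb7, 0xdd]

→ t0 |b7|90|dd|9a|
→ t1 |dd|90|9a|b7|
→ t2 |b7|dd|90|90|
→ t3 |90|90|b7|dd|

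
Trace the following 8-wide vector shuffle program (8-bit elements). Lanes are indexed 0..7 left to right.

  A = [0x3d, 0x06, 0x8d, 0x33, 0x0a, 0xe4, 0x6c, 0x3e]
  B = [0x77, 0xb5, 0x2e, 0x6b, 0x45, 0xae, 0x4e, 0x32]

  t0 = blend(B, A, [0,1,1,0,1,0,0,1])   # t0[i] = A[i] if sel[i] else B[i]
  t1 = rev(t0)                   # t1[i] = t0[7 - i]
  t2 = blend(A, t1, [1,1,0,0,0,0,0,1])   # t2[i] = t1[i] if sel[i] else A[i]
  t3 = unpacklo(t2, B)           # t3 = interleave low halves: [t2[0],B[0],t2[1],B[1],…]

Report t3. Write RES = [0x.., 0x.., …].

RES = [ 0x3e  0x77  0x4e  0xb5  0x8d  0x2e  0x33  0x6b ]

t0 = [0x77, 0x06, 0x8d, 0x6b, 0x0a, 0xae, 0x4e, 0x3e]
t1 = [0x3e, 0x4e, 0xae, 0x0a, 0x6b, 0x8d, 0x06, 0x77]
t2 = [0x3e, 0x4e, 0x8d, 0x33, 0x0a, 0xe4, 0x6c, 0x77]
t3 = [0x3e, 0x77, 0x4e, 0xb5, 0x8d, 0x2e, 0x33, 0x6b]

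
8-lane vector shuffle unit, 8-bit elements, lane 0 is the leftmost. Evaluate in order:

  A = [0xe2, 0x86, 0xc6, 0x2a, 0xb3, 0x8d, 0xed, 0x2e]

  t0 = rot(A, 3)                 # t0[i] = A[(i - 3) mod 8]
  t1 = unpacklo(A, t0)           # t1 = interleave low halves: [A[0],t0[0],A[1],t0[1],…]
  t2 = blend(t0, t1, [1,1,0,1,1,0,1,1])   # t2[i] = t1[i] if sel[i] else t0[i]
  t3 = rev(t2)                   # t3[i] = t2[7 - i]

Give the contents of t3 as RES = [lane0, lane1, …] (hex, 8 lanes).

  t0: 8d ed 2e e2 86 c6 2a b3
  t1: e2 8d 86 ed c6 2e 2a e2
  t2: e2 8d 2e ed c6 c6 2a e2
  t3: e2 2a c6 c6 ed 2e 8d e2

RES = [ 0xe2  0x2a  0xc6  0xc6  0xed  0x2e  0x8d  0xe2 ]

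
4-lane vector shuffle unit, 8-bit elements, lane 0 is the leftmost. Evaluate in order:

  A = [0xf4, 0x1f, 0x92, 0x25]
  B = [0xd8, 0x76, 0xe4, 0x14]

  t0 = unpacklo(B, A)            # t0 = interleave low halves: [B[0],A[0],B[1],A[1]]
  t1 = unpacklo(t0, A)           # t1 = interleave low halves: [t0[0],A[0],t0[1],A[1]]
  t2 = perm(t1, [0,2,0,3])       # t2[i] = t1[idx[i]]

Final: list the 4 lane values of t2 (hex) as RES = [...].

RES = [0xd8, 0xf4, 0xd8, 0x1f]

→ t0 |d8|f4|76|1f|
→ t1 |d8|f4|f4|1f|
→ t2 |d8|f4|d8|1f|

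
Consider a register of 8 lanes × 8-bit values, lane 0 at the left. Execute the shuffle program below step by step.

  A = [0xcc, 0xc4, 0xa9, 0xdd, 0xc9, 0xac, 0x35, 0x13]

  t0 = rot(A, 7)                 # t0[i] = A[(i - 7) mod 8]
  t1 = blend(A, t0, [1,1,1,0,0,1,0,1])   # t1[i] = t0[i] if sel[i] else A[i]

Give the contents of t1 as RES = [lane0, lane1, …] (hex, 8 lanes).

→ t0 |c4|a9|dd|c9|ac|35|13|cc|
→ t1 |c4|a9|dd|dd|c9|35|35|cc|

RES = [ 0xc4  0xa9  0xdd  0xdd  0xc9  0x35  0x35  0xcc ]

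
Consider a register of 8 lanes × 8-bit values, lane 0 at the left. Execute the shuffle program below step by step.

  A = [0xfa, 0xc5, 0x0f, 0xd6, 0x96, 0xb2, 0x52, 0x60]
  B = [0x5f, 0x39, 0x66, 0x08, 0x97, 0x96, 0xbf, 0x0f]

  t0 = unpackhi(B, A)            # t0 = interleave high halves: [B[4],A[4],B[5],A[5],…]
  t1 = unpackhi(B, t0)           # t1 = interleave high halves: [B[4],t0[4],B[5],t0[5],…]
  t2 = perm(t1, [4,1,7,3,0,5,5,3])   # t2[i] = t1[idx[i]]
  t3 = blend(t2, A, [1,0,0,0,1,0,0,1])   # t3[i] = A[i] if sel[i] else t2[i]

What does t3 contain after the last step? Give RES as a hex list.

t0 = [0x97, 0x96, 0x96, 0xb2, 0xbf, 0x52, 0x0f, 0x60]
t1 = [0x97, 0xbf, 0x96, 0x52, 0xbf, 0x0f, 0x0f, 0x60]
t2 = [0xbf, 0xbf, 0x60, 0x52, 0x97, 0x0f, 0x0f, 0x52]
t3 = [0xfa, 0xbf, 0x60, 0x52, 0x96, 0x0f, 0x0f, 0x60]

RES = [0xfa, 0xbf, 0x60, 0x52, 0x96, 0x0f, 0x0f, 0x60]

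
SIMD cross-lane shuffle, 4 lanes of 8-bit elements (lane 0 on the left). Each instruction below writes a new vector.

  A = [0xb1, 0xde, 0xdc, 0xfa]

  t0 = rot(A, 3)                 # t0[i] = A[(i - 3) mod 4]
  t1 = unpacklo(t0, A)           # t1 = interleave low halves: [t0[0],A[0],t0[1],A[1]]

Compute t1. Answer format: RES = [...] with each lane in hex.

RES = [0xde, 0xb1, 0xdc, 0xde]

  t0: de dc fa b1
  t1: de b1 dc de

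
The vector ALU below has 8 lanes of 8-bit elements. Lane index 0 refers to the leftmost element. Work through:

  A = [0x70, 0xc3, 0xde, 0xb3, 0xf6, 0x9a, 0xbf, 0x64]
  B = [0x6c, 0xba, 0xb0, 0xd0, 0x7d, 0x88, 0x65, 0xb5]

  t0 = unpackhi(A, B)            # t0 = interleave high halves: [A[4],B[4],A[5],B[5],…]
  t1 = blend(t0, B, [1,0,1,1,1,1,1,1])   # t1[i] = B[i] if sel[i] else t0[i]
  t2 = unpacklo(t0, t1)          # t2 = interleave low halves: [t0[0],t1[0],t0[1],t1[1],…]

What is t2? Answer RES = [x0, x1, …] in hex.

RES = [0xf6, 0x6c, 0x7d, 0x7d, 0x9a, 0xb0, 0x88, 0xd0]

  t0: f6 7d 9a 88 bf 65 64 b5
  t1: 6c 7d b0 d0 7d 88 65 b5
  t2: f6 6c 7d 7d 9a b0 88 d0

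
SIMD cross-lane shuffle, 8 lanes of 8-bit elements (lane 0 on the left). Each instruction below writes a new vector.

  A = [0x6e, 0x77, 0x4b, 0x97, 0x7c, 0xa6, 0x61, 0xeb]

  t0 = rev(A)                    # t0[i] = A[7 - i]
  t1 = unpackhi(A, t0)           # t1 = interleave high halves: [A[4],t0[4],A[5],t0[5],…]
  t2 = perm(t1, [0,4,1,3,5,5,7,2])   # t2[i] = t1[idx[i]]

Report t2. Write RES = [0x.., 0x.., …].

→ t0 |eb|61|a6|7c|97|4b|77|6e|
→ t1 |7c|97|a6|4b|61|77|eb|6e|
→ t2 |7c|61|97|4b|77|77|6e|a6|

RES = [ 0x7c  0x61  0x97  0x4b  0x77  0x77  0x6e  0xa6 ]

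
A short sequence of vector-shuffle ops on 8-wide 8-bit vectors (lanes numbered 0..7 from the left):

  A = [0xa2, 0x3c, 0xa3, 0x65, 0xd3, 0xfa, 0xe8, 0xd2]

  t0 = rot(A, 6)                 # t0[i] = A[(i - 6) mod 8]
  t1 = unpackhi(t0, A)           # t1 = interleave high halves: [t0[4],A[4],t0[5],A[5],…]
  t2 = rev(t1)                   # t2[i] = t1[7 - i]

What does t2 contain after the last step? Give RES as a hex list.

→ t0 |a3|65|d3|fa|e8|d2|a2|3c|
→ t1 |e8|d3|d2|fa|a2|e8|3c|d2|
→ t2 |d2|3c|e8|a2|fa|d2|d3|e8|

RES = [ 0xd2  0x3c  0xe8  0xa2  0xfa  0xd2  0xd3  0xe8 ]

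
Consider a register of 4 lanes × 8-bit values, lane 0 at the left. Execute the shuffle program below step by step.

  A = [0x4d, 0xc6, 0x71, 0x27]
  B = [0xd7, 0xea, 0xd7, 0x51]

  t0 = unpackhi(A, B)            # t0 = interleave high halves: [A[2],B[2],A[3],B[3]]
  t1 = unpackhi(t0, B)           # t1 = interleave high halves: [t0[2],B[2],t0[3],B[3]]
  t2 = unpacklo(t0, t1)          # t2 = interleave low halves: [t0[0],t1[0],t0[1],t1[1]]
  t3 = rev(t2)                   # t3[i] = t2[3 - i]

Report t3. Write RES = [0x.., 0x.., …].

t0 = [0x71, 0xd7, 0x27, 0x51]
t1 = [0x27, 0xd7, 0x51, 0x51]
t2 = [0x71, 0x27, 0xd7, 0xd7]
t3 = [0xd7, 0xd7, 0x27, 0x71]

RES = [ 0xd7  0xd7  0x27  0x71 ]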